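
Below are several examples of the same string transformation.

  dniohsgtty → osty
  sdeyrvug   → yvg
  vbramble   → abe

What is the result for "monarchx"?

The transformation: delete the first 3 characters, then keep every other character starting from the first (positions 1st, 3rd, 5th, ...).
Working it through for "monarchx": intermediate "archx", final "acx".

acx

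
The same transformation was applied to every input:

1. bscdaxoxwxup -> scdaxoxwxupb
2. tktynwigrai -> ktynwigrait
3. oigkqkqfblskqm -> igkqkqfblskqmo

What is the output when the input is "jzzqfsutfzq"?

What's happening: move the first character to the end.
For "jzzqfsutfzq" the result is "zzqfsutfzqj".

zzqfsutfzqj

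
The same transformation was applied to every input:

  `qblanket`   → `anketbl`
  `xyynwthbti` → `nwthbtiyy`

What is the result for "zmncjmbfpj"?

Rule — delete the first character, then move the first 2 characters to the end (rotate left by 2).
"zmncjmbfpj" → "mncjmbfpj" → "cjmbfpjmn".

cjmbfpjmn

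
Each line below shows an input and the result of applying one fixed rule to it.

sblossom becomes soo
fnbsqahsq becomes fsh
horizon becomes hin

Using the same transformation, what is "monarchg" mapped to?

The pattern: keep one character in every 3, starting at position 1 (positions 1st, 4th, 7th, ...).
Doing the same to "monarchg": "mah".

mah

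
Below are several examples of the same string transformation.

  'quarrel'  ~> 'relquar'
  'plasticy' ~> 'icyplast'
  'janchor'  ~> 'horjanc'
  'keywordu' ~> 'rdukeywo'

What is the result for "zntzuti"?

utizntz

What's happening: move the last 3 characters to the front (rotate right by 3).
"zntzuti" → "utizntz".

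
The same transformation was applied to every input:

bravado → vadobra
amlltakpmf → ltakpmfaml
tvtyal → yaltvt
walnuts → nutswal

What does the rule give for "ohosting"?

stingoho

The pattern: move the first 3 characters to the end (rotate left by 3).
Doing the same to "ohosting": "stingoho".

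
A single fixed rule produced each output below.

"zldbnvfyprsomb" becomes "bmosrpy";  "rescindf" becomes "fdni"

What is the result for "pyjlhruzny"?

In each case the input is transformed by: take characters alternately from the front and the back (1st, last, 2nd, 2nd-last, ...), then keep every other character starting from the second (positions 2nd, 4th, 6th, ...).
Starting from "pyjlhruzny": after the first operation, "pyynjzluhr"; after the second, "ynzur".

ynzur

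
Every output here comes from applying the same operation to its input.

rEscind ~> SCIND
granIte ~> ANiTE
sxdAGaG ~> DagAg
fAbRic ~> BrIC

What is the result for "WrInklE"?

iNKLe

Rule — flip the case of every letter, then delete the first 2 characters.
On "WrInklE": the first step gives "wRiNKLe", and the second then gives "iNKLe".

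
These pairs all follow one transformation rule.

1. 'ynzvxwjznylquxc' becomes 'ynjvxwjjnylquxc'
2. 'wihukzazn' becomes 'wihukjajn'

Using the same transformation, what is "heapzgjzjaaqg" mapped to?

heapjgjjjaaqg

Looking at the pairs, the operation is to replace every "z" with "j".
For "heapzgjzjaaqg" the result is "heapjgjjjaaqg".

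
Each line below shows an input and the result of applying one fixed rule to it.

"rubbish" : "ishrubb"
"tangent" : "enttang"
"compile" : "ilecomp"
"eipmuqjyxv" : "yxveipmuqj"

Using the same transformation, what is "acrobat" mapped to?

The rule is to move the last 3 characters to the front (rotate right by 3).
Doing the same to "acrobat": "batacro".

batacro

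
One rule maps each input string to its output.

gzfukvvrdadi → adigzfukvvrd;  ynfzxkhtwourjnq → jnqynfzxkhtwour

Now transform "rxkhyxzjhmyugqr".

The transformation: move the last 3 characters to the front (rotate right by 3).
For "rxkhyxzjhmyugqr" the result is "gqrrxkhyxzjhmyu".

gqrrxkhyxzjhmyu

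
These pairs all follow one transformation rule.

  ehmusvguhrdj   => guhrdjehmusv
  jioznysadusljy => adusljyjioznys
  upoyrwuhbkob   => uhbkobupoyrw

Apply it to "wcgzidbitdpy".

Each output is the input with this applied: swap the front and back halves of the string.
So "wcgzidbitdpy" becomes "bitdpywcgzid".

bitdpywcgzid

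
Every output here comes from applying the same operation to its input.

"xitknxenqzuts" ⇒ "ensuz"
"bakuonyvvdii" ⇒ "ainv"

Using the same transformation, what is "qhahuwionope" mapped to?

ahoq

In each case the input is transformed by: sort the characters into alphabetical order, then keep one character in every 3, starting at position 1 (positions 1st, 4th, 7th, ...).
Working it through for "qhahuwionope": intermediate "aehhinoopquw", final "ahoq".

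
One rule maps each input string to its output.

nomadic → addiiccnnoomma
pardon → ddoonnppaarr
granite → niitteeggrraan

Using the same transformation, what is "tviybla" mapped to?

In each case the input is transformed by: double every character, then swap the front and back halves of the string.
"tviybla" → "ttvviiyybbllaa" → "ybbllaattvviiy".

ybbllaattvviiy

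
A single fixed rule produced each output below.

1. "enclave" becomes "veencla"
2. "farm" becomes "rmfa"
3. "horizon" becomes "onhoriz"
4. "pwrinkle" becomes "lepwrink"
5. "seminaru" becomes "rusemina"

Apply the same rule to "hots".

tsho

Looking at the pairs, the operation is to move the last 2 characters to the front (rotate right by 2).
Applying that to "hots" gives "tsho".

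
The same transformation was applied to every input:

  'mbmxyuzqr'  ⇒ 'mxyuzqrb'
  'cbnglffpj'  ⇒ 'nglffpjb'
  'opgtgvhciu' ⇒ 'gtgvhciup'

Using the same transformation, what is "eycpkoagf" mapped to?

cpkoagfy

The rule is to delete the first character, then move the first character to the end.
Working it through for "eycpkoagf": intermediate "ycpkoagf", final "cpkoagfy".
(Check on "cbnglffpj": → "bnglffpj" → "nglffpjb" ✓)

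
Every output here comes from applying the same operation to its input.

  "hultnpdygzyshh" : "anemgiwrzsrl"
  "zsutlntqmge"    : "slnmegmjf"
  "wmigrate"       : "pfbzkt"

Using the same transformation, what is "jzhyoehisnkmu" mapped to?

The rule is to shift every letter 7 places backward in the alphabet (wrapping around), then delete the last 2 characters.
"jzhyoehisnkmu" → "csarhxablgd".
(Check on "wmigrate": → "pfbzktmx" → "pfbzkt" ✓)

csarhxablgd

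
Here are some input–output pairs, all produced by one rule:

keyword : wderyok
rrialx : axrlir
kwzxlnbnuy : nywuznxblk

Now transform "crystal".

Looking at the pairs, the operation is to take characters alternately from the front and the back (1st, last, 2nd, 2nd-last, ...), then swap the first and last characters.
"crystal" → "clrayts" → "slraytc".

slraytc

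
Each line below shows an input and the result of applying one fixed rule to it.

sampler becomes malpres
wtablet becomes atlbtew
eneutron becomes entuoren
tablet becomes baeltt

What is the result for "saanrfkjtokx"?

The transformation: move the first character to the end, then swap each adjacent pair of characters (1↔2, 3↔4, ...).
On "saanrfkjtokx": the first step gives "aanrfkjtokxs", and the second then gives "aarnkftjkosx".

aarnkftjkosx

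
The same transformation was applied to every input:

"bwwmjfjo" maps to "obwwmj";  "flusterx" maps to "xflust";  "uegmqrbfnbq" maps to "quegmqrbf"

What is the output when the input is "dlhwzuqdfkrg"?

gdlhwzuqdf

Rule — move the last 3 characters to the front (rotate right by 3), then delete the first 2 characters.
On "dlhwzuqdfkrg": the first step gives "krgdlhwzuqdf", and the second then gives "gdlhwzuqdf".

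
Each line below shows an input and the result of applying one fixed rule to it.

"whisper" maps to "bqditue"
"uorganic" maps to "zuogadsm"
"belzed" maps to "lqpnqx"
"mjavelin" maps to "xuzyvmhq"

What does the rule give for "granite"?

What's happening: shift every letter 12 places forward in the alphabet (wrapping around), then move the last 3 characters to the front (rotate right by 3).
For "granite", step one produces "sdmzufq"; step two turns that into "ufqsdmz".

ufqsdmz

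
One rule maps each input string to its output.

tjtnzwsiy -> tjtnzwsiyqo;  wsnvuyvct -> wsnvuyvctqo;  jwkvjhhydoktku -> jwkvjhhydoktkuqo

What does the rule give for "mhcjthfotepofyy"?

mhcjthfotepofyyqo

In each case the input is transformed by: append "qo".
Applying that to "mhcjthfotepofyy" gives "mhcjthfotepofyyqo".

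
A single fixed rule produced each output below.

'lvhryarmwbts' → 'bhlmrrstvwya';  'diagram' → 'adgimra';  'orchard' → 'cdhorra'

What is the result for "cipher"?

What's happening: sort the characters into alphabetical order, then move the first character to the end.
Starting from "cipher": after the first operation, "cehipr"; after the second, "ehiprc".
(Check on "orchard": → "acdhorr" → "cdhorra" ✓)

ehiprc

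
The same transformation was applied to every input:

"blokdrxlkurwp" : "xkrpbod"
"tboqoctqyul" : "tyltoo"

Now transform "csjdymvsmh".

vmcjy

The pattern: keep every other character starting from the first (positions 1st, 3rd, 5th, ...), then move the first 3 characters to the end (rotate left by 3).
For "csjdymvsmh", step one produces "cjyvm"; step two turns that into "vmcjy".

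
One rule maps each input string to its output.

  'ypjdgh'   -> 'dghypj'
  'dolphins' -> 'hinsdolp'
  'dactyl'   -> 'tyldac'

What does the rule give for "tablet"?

lettab

The pattern: swap the front and back halves of the string.
For "tablet" the result is "lettab".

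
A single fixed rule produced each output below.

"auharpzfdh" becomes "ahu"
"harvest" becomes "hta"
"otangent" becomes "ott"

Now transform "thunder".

Rule — take characters alternately from the front and the back (1st, last, 2nd, 2nd-last, ...), then keep only the first 3 characters.
For "thunder", step one produces "trheudn"; step two turns that into "trh".

trh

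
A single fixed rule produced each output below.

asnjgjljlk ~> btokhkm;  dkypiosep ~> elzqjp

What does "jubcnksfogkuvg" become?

kvcdoltgphl

Each output is the input with this applied: delete the last 3 characters, then shift every letter 1 place forward in the alphabet (wrapping around).
Starting from "jubcnksfogkuvg": after the first operation, "jubcnksfogk"; after the second, "kvcdoltgphl".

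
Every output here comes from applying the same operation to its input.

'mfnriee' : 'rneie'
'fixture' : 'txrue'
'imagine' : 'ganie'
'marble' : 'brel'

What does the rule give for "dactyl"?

What's happening: delete the first 2 characters, then swap each adjacent pair of characters (1↔2, 3↔4, ...).
For "dactyl", step one produces "ctyl"; step two turns that into "tcly".

tcly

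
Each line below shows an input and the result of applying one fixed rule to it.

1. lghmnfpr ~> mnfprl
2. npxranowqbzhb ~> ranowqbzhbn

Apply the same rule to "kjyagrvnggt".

Looking at the pairs, the operation is to move the first character to the end, then delete the first 2 characters.
Starting from "kjyagrvnggt": after the first operation, "jyagrvnggtk"; after the second, "agrvnggtk".
(Check on "npxranowqbzhb": → "pxranowqbzhbn" → "ranowqbzhbn" ✓)

agrvnggtk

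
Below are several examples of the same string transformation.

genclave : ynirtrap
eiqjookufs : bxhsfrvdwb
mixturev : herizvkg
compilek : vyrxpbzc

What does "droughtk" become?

tugxqebh

Looking at the pairs, the operation is to swap the front and back halves of the string, then shift every letter 13 places forward in the alphabet (wrapping around) — i.e. ROT13.
"droughtk" → "tugxqebh".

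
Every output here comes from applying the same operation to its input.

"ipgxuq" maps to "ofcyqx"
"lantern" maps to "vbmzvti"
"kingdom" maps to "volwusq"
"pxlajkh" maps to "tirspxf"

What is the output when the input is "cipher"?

xpmzkq

In each case the input is transformed by: shift every letter 8 places forward in the alphabet (wrapping around), then move the first 2 characters to the end (rotate left by 2).
For "cipher", step one produces "kqxpmz"; step two turns that into "xpmzkq".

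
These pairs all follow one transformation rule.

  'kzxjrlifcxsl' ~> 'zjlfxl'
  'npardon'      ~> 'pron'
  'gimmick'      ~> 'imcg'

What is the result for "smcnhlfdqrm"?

Each output is the input with this applied: move the first character to the end, then keep every other character starting from the first (positions 1st, 3rd, 5th, ...).
For "smcnhlfdqrm", step one produces "mcnhlfdqrms"; step two turns that into "mnldrs".

mnldrs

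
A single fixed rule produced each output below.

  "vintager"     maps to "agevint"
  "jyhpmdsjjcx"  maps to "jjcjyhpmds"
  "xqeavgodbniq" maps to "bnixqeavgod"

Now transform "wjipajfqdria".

driwjipajfq

The transformation: delete the last character, then move the last 3 characters to the front (rotate right by 3).
On "wjipajfqdria": the first step gives "wjipajfqdri", and the second then gives "driwjipajfq".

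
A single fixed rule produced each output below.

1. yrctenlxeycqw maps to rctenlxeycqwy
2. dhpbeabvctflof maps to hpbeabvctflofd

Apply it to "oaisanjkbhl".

aisanjkbhlo

What's happening: move the first character to the end.
On "oaisanjkbhl" that produces "aisanjkbhlo".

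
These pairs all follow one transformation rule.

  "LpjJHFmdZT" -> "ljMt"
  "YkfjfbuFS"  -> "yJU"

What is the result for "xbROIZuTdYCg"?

XoUy

What's happening: flip the case of every letter, then keep one character in every 3, starting at position 1 (positions 1st, 4th, 7th, ...).
Applying both steps to "xbROIZuTdYCg": "XBroizUtDycG", then "XoUy".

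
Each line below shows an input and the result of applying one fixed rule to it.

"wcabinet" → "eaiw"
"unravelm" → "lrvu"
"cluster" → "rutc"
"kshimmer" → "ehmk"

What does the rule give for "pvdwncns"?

ndnp

The rule is to keep every other character starting from the first (positions 1st, 3rd, 5th, ...), then swap the first and last characters.
Working it through for "pvdwncns": intermediate "pdnn", final "ndnp".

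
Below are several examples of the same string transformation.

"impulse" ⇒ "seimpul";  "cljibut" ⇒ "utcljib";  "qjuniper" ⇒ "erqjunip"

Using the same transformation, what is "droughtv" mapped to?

The rule is to move the last 2 characters to the front (rotate right by 2).
"droughtv" → "tvdrough".

tvdrough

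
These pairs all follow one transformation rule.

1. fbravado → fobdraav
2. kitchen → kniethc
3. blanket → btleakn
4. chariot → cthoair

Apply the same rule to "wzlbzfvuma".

wazmlubvzf

Each output is the input with this applied: take characters alternately from the front and the back (1st, last, 2nd, 2nd-last, ...).
For "wzlbzfvuma" the result is "wazmlubvzf".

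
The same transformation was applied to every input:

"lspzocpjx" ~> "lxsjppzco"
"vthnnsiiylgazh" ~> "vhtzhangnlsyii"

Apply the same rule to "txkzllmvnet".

ttxeknzvlml

What's happening: take characters alternately from the front and the back (1st, last, 2nd, 2nd-last, ...).
Applying that to "txkzllmvnet" gives "ttxeknzvlml".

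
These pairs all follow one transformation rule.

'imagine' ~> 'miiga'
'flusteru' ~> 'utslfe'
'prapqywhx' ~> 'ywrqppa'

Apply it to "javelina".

vljiea

What's happening: delete the last 2 characters, then sort the characters into reverse alphabetical order.
On "javelina": the first step gives "javeli", and the second then gives "vljiea".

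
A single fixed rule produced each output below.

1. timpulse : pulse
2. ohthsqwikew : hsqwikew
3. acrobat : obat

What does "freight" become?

Rule — delete the first 3 characters.
Doing the same to "freight": "ight".

ight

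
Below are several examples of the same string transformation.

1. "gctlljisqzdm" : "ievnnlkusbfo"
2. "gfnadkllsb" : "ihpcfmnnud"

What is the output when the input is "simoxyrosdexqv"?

ukoqzatqufgzsx

What's happening: shift every letter 2 places forward in the alphabet (wrapping around).
For "simoxyrosdexqv" the result is "ukoqzatqufgzsx".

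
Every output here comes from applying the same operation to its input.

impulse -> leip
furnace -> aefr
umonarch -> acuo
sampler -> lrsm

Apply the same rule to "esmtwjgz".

The pattern: keep every other character starting from the first (positions 1st, 3rd, 5th, ...), then swap the front and back halves of the string.
Applying both steps to "esmtwjgz": "emwg", then "wgem".

wgem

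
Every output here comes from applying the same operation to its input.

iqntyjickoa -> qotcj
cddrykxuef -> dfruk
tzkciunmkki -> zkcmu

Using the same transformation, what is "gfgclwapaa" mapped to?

What's happening: keep every other character starting from the second (positions 2nd, 4th, 6th, ...), then take characters alternately from the front and the back (1st, last, 2nd, 2nd-last, ...).
"gfgclwapaa" → "facpw".

facpw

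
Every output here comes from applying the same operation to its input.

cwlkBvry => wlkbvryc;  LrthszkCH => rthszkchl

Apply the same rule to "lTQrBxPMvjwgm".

tqrbxpmvjwgml

Each output is the input with this applied: move the first character to the end, then convert every letter to lowercase.
For "lTQrBxPMvjwgm", step one produces "TQrBxPMvjwgml"; step two turns that into "tqrbxpmvjwgml".
(Check on "cwlkBvry": → "wlkBvryc" → "wlkbvryc" ✓)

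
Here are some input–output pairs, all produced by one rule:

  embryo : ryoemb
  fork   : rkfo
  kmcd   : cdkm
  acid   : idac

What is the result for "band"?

The pattern: swap the front and back halves of the string.
On "band" that produces "ndba".

ndba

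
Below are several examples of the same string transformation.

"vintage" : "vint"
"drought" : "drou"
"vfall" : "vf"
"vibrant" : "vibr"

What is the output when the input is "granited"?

grani

The pattern: delete the last 3 characters.
On "granited" that produces "grani".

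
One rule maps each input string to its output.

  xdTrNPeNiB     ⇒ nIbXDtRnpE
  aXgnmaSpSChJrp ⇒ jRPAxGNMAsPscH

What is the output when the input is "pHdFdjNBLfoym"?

OYMPhDfDJnblF

The rule is to move the last 3 characters to the front (rotate right by 3), then flip the case of every letter.
On "pHdFdjNBLfoym": the first step gives "oympHdFdjNBLf", and the second then gives "OYMPhDfDJnblF".
(Check on "aXgnmaSpSChJrp": → "JrpaXgnmaSpSCh" → "jRPAxGNMAsPscH" ✓)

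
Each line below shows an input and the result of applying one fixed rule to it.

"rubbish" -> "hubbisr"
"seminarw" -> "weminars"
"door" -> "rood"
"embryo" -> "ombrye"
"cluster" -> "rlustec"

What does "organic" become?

crganio

What's happening: swap the first and last characters.
So "organic" becomes "crganio".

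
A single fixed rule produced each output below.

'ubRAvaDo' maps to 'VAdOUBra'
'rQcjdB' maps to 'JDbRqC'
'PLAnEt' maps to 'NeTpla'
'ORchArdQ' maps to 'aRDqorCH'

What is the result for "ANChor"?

HORanc

Rule — flip the case of every letter, then swap the front and back halves of the string.
Applying both steps to "ANChor": "ancHOR", then "HORanc".
(Check on "ORchArdQ": → "orCHaRDq" → "aRDqorCH" ✓)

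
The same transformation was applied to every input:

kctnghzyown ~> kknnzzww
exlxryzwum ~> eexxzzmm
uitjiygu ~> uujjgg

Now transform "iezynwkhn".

iiyykk

The transformation: keep one character in every 3, starting at position 1 (positions 1st, 4th, 7th, ...), then double every character.
Starting from "iezynwkhn": after the first operation, "iyk"; after the second, "iiyykk".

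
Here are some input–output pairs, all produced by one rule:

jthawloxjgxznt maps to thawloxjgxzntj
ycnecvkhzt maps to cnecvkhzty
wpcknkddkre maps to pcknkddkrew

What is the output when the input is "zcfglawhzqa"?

cfglawhzqaz

The rule is to move the first character to the end.
Applying that to "zcfglawhzqa" gives "cfglawhzqaz".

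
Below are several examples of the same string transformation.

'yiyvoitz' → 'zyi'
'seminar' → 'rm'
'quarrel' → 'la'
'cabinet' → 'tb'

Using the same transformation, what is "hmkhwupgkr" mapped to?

Each output is the input with this applied: move the last 2 characters to the front (rotate right by 2), then keep one character in every 3, starting at position 2 (positions 2nd, 5th, 8th, ...).
Doing the same to "hmkhwupgkr": "rku".
(Check on "quarrel": → "elquarr" → "la" ✓)

rku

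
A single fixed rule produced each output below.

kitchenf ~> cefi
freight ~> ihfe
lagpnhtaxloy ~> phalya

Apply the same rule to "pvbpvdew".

Each output is the input with this applied: move the first 3 characters to the end (rotate left by 3), then keep every other character starting from the first (positions 1st, 3rd, 5th, ...).
On "pvbpvdew": the first step gives "pvdewpvb", and the second then gives "pdwv".
(Check on "freight": → "ightfre" → "ihfe" ✓)

pdwv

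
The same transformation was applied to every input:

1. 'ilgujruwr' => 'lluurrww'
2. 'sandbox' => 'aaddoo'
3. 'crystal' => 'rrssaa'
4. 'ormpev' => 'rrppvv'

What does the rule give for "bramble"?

rrmmll

What's happening: keep every other character starting from the second (positions 2nd, 4th, 6th, ...), then double every character.
For "bramble", step one produces "rml"; step two turns that into "rrmmll".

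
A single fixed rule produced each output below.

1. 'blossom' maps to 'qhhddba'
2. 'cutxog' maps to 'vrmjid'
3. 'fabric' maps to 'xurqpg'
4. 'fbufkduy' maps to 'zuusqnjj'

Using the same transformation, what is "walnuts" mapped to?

The rule is to shift every letter 11 places backward in the alphabet (wrapping around), then sort the characters into reverse alphabetical order.
Applying both steps to "walnuts": "lpacjih", then "pljihca".

pljihca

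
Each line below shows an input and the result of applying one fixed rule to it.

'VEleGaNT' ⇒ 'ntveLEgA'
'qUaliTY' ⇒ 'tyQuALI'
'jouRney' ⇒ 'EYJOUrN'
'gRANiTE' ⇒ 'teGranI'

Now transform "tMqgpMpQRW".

rwTmQGPmPq

The pattern: flip the case of every letter, then move the last 2 characters to the front (rotate right by 2).
For "tMqgpMpQRW" the result is "rwTmQGPmPq".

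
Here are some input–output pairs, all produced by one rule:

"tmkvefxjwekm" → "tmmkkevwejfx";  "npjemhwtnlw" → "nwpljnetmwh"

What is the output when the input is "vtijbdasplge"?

vetgiljpbsda

What's happening: take characters alternately from the front and the back (1st, last, 2nd, 2nd-last, ...).
Applying that to "vtijbdasplge" gives "vetgiljpbsda".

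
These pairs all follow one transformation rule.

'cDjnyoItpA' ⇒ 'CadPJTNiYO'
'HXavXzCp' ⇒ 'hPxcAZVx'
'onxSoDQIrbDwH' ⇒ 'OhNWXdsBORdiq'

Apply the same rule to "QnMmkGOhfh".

The transformation: take characters alternately from the front and the back (1st, last, 2nd, 2nd-last, ...), then flip the case of every letter.
On "QnMmkGOhfh": the first step gives "QhnfMhmOkG", and the second then gives "qHNFmHMoKg".

qHNFmHMoKg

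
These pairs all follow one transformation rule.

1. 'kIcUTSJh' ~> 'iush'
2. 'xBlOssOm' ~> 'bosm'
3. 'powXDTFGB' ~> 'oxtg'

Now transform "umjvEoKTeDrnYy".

mvotdny

What's happening: keep every other character starting from the second (positions 2nd, 4th, 6th, ...), then convert every letter to lowercase.
Starting from "umjvEoKTeDrnYy": after the first operation, "mvoTDny"; after the second, "mvotdny".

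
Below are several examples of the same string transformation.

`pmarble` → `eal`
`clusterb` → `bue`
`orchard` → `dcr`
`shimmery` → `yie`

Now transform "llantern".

nae

What's happening: move the last character to the front, then keep one character in every 3, starting at position 1 (positions 1st, 4th, 7th, ...).
So "llantern" becomes "nae".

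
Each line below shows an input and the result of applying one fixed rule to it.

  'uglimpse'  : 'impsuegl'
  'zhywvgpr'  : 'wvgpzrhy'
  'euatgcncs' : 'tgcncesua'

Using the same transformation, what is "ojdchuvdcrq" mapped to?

Rule — swap the first and last characters, then move the first 3 characters to the end (rotate left by 3).
"ojdchuvdcrq" → "chuvdcroqjd".

chuvdcroqjd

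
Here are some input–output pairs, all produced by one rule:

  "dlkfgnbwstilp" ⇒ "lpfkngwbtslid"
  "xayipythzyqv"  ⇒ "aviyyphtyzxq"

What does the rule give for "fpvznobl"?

plzvonfb

Rule — swap the first and last characters, then swap each adjacent pair of characters (1↔2, 3↔4, ...).
Starting from "fpvznobl": after the first operation, "lpvznobf"; after the second, "plzvonfb".
(Check on "xayipythzyqv": → "vayipythzyqx" → "aviyyphtyzxq" ✓)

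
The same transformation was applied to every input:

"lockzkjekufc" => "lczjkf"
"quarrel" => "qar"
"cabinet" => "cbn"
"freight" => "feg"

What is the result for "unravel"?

urv

The pattern: move the last character to the front, then keep every other character starting from the second (positions 2nd, 4th, 6th, ...).
So "unravel" becomes "urv".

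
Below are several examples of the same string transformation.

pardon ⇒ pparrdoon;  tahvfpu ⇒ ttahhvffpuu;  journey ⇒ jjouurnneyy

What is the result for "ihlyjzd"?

iihllyjjzdd

The pattern: repeat every character 3 times, then keep every other character starting from the first (positions 1st, 3rd, 5th, ...).
For "ihlyjzd", step one produces "iiihhhlllyyyjjjzzzddd"; step two turns that into "iihllyjjzdd".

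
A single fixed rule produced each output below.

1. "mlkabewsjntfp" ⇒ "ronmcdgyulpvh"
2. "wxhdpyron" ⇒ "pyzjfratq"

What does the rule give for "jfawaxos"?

The transformation: move the last character to the front, then shift every letter 2 places forward in the alphabet (wrapping around).
For "jfawaxos", step one produces "sjfawaxo"; step two turns that into "ulhcyczq".
(Check on "mlkabewsjntfp": → "pmlkabewsjntf" → "ronmcdgyulpvh" ✓)

ulhcyczq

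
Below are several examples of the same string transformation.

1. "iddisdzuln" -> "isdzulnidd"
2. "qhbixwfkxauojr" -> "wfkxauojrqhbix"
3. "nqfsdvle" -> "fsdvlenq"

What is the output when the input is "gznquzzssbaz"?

Each output is the input with this applied: move the last 2 characters to the front (rotate right by 2), then swap the front and back halves of the string.
"gznquzzssbaz" → "azgznquzzssb" → "uzzssbazgznq".

uzzssbazgznq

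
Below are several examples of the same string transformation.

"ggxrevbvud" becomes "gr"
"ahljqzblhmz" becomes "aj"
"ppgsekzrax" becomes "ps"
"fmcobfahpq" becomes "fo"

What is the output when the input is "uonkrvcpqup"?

uk

In each case the input is transformed by: keep one character in every 3, starting at position 1 (positions 1st, 4th, 7th, ...), then delete the last 2 characters.
Applying both steps to "uonkrvcpqup": "ukcu", then "uk".
(Check on "ggxrevbvud": → "grbd" → "gr" ✓)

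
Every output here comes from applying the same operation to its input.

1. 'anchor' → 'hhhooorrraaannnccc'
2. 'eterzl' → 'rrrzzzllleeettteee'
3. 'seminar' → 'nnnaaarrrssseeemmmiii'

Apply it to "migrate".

The transformation: move the last 3 characters to the front (rotate right by 3), then repeat every character 3 times.
Applying that to "migrate" gives "aaattteeemmmiiigggrrr".

aaattteeemmmiiigggrrr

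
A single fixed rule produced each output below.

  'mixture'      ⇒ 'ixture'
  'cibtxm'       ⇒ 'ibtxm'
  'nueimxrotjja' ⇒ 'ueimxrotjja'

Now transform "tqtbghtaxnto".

The pattern: delete the first character.
Applying that to "tqtbghtaxnto" gives "qtbghtaxnto".

qtbghtaxnto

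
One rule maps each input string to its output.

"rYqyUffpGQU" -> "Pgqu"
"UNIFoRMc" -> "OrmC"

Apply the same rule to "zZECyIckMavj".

The transformation: flip the case of every letter, then keep only the last 4 characters.
On "zZECyIckMavj" that produces "mAVJ".

mAVJ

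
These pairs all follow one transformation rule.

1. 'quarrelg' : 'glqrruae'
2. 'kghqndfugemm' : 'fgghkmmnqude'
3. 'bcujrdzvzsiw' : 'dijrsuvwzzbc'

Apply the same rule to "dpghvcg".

Rule — sort the characters into alphabetical order, then move the first 2 characters to the end (rotate left by 2).
"dpghvcg" → "cdgghpv" → "gghpvcd".

gghpvcd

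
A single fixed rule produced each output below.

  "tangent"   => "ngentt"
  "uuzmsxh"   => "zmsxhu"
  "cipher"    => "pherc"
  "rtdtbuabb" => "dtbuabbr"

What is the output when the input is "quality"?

alityq

Each output is the input with this applied: move the first 2 characters to the end (rotate left by 2), then delete the last character.
"quality" → "alityqu" → "alityq".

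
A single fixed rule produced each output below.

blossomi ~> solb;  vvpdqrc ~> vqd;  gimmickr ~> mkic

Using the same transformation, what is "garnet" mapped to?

Looking at the pairs, the operation is to sort the characters into reverse alphabetical order, then keep every other character starting from the second (positions 2nd, 4th, 6th, ...).
"garnet" → "rga".

rga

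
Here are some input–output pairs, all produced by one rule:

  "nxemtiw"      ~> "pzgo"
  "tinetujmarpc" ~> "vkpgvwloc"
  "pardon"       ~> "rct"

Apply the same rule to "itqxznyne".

The pattern: delete the last 3 characters, then shift every letter 2 places forward in the alphabet (wrapping around).
Starting from "itqxznyne": after the first operation, "itqxzn"; after the second, "kvszbp".

kvszbp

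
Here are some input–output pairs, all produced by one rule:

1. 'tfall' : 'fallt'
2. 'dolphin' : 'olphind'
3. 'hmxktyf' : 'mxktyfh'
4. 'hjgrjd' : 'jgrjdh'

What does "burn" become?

urnb

Rule — move the first character to the end.
Applying that to "burn" gives "urnb".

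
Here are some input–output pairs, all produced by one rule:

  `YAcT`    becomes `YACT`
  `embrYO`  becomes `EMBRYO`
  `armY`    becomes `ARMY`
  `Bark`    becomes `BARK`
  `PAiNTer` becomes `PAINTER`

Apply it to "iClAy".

What's happening: convert every letter to uppercase.
On "iClAy" that produces "ICLAY".

ICLAY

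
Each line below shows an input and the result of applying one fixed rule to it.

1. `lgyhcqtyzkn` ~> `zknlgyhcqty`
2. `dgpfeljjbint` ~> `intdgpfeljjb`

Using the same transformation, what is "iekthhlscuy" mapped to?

cuyiekthhls

The pattern: move the last 3 characters to the front (rotate right by 3).
"iekthhlscuy" → "cuyiekthhls".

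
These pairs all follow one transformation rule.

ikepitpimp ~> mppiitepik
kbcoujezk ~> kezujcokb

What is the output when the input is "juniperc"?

rcpeniju

In each case the input is transformed by: swap each adjacent pair of characters (1↔2, 3↔4, ...), then reverse the string.
Working it through for "juniperc": intermediate "ujinepcr", final "rcpeniju".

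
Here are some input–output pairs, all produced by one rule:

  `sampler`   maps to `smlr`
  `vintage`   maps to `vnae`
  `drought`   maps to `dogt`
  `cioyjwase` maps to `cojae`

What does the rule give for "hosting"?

Looking at the pairs, the operation is to keep every other character starting from the first (positions 1st, 3rd, 5th, ...).
"hosting" → "hsig".

hsig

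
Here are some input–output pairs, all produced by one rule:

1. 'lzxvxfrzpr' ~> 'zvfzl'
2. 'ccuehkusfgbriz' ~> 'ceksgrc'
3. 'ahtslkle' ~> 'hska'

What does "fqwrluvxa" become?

qrux

Each output is the input with this applied: swap the first and last characters, then keep every other character starting from the second (positions 2nd, 4th, 6th, ...).
Working it through for "fqwrluvxa": intermediate "aqwrluvxf", final "qrux".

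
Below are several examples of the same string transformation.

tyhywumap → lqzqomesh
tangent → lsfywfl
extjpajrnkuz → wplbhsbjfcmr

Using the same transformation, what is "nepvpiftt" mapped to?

fwhnhaxll

Rule — shift every letter 8 places backward in the alphabet (wrapping around).
For "nepvpiftt" the result is "fwhnhaxll".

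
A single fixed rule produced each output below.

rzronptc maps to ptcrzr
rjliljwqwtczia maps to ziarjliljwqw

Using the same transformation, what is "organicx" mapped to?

icxorg

In each case the input is transformed by: move the last 3 characters to the front (rotate right by 3), then delete the last 2 characters.
Working it through for "organicx": intermediate "icxorgan", final "icxorg".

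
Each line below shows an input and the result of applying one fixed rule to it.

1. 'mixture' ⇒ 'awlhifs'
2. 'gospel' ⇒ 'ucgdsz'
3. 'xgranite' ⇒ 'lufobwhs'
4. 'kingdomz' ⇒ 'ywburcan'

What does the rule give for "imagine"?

The pattern: shift every letter 12 places backward in the alphabet (wrapping around).
For "imagine" the result is "waouwbs".

waouwbs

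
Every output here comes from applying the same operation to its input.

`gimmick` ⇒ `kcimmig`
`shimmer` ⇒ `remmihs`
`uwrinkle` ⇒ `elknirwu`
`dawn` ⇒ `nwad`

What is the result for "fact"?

tcaf

The rule is to reverse the string.
On "fact" that produces "tcaf".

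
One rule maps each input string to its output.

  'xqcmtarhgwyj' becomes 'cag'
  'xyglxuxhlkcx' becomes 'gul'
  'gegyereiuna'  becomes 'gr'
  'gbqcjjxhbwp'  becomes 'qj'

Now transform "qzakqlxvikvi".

The rule is to delete the last 3 characters, then keep one character in every 3, starting at position 3 (positions 3rd, 6th, 9th, ...).
So "qzakqlxvikvi" becomes "ali".

ali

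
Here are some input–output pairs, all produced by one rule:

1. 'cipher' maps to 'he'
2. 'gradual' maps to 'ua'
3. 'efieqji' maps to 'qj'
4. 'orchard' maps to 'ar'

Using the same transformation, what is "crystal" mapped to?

ta

Each output is the input with this applied: move the last character to the front, then keep only the last 2 characters.
On "crystal": the first step gives "lcrysta", and the second then gives "ta".
(Check on "efieqji": → "iefieqj" → "qj" ✓)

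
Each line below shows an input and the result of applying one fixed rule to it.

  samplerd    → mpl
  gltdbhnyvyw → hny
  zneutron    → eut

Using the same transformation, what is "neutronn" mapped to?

The rule is to delete the last 3 characters, then keep only the last 3 characters.
"neutronn" → "neutr" → "utr".

utr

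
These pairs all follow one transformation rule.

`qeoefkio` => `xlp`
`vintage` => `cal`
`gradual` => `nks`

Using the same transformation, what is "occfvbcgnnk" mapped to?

The transformation: shift every letter 7 places forward in the alphabet (wrapping around), then keep one character in every 3, starting at position 1 (positions 1st, 4th, 7th, ...).
Applying both steps to "occfvbcgnnk": "vjjmcijnuur", then "vmju".

vmju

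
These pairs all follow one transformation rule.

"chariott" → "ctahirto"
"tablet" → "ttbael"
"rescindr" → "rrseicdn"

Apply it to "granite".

Each output is the input with this applied: move the last character to the front, then swap each adjacent pair of characters (1↔2, 3↔4, ...).
"granite" → "gearint".
(Check on "tablet": → "ttable" → "ttbael" ✓)

gearint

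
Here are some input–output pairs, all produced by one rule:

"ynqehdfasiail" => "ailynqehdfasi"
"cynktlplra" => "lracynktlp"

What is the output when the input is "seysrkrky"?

rkyseysrk

The pattern: move the last 3 characters to the front (rotate right by 3).
Doing the same to "seysrkrky": "rkyseysrk".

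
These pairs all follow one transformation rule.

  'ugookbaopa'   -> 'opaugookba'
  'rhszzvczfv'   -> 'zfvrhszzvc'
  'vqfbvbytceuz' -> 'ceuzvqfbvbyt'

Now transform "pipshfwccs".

The transformation: move the first 2 characters to the end (rotate left by 2), then swap the front and back halves of the string.
So "pipshfwccs" becomes "ccspipshfw".
(Check on "rhszzvczfv": → "szzvczfvrh" → "zfvrhszzvc" ✓)

ccspipshfw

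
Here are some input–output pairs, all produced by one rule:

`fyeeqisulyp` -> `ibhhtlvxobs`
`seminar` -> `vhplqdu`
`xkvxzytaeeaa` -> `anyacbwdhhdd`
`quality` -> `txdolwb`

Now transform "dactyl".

gdfwbo

What's happening: shift every letter 3 places forward in the alphabet (wrapping around).
Applying that to "dactyl" gives "gdfwbo".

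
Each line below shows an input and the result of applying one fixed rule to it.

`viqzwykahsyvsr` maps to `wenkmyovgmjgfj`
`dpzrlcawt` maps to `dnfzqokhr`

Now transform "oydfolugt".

mrtcziuhc

The rule is to move the first character to the end, then shift every letter 12 places backward in the alphabet (wrapping around).
On "oydfolugt": the first step gives "ydfolugto", and the second then gives "mrtcziuhc".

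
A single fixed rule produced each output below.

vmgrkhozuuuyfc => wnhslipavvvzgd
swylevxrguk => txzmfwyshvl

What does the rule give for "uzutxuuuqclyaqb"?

vavuyvvvrdmzbrc

The rule is to shift every letter 1 place forward in the alphabet (wrapping around).
Doing the same to "uzutxuuuqclyaqb": "vavuyvvvrdmzbrc".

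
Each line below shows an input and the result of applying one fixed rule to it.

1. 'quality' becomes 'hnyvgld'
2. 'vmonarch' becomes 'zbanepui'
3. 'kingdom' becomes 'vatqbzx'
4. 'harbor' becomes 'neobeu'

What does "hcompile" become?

Each output is the input with this applied: move the first character to the end, then shift every letter 13 places forward in the alphabet (wrapping around) — i.e. ROT13.
"hcompile" → "compileh" → "pbzcvyru".

pbzcvyru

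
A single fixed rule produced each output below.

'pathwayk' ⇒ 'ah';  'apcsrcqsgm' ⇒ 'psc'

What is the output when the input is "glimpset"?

The rule is to keep every other character starting from the second (positions 2nd, 4th, 6th, ...), then delete the last 2 characters.
For "glimpset" the result is "lm".

lm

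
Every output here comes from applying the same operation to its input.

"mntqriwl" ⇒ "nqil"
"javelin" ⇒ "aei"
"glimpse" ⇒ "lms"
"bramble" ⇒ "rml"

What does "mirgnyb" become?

igy

The transformation: keep every other character starting from the second (positions 2nd, 4th, 6th, ...).
So "mirgnyb" becomes "igy".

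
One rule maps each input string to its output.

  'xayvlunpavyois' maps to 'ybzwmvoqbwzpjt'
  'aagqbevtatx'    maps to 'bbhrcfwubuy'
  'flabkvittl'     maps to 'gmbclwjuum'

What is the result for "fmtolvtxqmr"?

gnupmwuyrns

In each case the input is transformed by: shift every letter 1 place forward in the alphabet (wrapping around).
Doing the same to "fmtolvtxqmr": "gnupmwuyrns".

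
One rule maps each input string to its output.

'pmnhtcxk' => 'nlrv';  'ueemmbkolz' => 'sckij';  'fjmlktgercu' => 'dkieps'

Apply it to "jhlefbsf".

hjdq

In each case the input is transformed by: keep every other character starting from the first (positions 1st, 3rd, 5th, ...), then shift every letter 2 places backward in the alphabet (wrapping around).
Working it through for "jhlefbsf": intermediate "jlfs", final "hjdq".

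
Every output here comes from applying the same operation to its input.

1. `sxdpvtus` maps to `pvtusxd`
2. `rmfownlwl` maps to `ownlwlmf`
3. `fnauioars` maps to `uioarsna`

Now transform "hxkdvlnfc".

What's happening: delete the first character, then move the first 2 characters to the end (rotate left by 2).
On "hxkdvlnfc": the first step gives "xkdvlnfc", and the second then gives "dvlnfcxk".

dvlnfcxk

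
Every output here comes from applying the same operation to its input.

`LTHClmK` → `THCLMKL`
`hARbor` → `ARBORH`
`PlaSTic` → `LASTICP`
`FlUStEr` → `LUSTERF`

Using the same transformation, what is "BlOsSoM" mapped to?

The transformation: move the first character to the end, then convert every letter to uppercase.
On "BlOsSoM": the first step gives "lOsSoMB", and the second then gives "LOSSOMB".

LOSSOMB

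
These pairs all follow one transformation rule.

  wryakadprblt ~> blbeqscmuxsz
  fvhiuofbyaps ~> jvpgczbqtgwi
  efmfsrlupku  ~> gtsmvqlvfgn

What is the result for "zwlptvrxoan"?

quwsypboaxm

Each output is the input with this applied: move the first 3 characters to the end (rotate left by 3), then shift every letter 1 place forward in the alphabet (wrapping around).
Starting from "zwlptvrxoan": after the first operation, "ptvrxoanzwl"; after the second, "quwsypboaxm".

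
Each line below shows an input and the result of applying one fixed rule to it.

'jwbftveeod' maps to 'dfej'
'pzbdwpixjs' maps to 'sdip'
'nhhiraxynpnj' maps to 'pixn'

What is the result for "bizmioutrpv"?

pmub

In each case the input is transformed by: keep one character in every 3, starting at position 1 (positions 1st, 4th, 7th, ...), then swap the first and last characters.
For "bizmioutrpv", step one produces "bmup"; step two turns that into "pmub".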